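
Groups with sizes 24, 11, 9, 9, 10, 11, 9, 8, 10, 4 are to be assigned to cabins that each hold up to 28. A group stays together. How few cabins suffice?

Total = 24 + 11 + 11 + 10 + 10 + 9 + 9 + 9 + 8 + 4 = 105.
Lower bound: ⌈105/28⌉ = 4 cabins.
A packing using 4 cabins:
  cabin 1: 24 + 4 = 28
  cabin 2: 11 + 11 = 22
  cabin 3: 10 + 10 + 8 = 28
  cabin 4: 9 + 9 + 9 = 27
This matches the lower bound, so 4 is optimal.

4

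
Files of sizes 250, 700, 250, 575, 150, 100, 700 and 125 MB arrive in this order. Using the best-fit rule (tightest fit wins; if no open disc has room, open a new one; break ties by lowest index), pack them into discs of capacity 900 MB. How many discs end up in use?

4

  250 → disc 1 (new)  [load 250/900]
  700 → disc 2 (new)  [load 700/900]
  250 → disc 1  [load 500/900]
  575 → disc 3 (new)  [load 575/900]
  150 → disc 2  [load 850/900]
  100 → disc 3  [load 675/900]
  700 → disc 4 (new)  [load 700/900]
  125 → disc 4  [load 825/900]
4 discs opened.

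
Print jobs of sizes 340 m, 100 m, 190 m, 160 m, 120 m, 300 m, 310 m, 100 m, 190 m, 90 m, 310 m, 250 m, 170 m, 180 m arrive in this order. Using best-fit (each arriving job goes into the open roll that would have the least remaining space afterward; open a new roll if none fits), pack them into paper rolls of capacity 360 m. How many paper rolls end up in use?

  340 → roll 1 (new)  [load 340/360]
  100 → roll 2 (new)  [load 100/360]
  190 → roll 2  [load 290/360]
  160 → roll 3 (new)  [load 160/360]
  120 → roll 3  [load 280/360]
  300 → roll 4 (new)  [load 300/360]
  310 → roll 5 (new)  [load 310/360]
  100 → roll 6 (new)  [load 100/360]
  190 → roll 6  [load 290/360]
  90 → roll 7 (new)  [load 90/360]
  310 → roll 8 (new)  [load 310/360]
  250 → roll 7  [load 340/360]
  170 → roll 9 (new)  [load 170/360]
  180 → roll 9  [load 350/360]
9 paper rolls opened.

9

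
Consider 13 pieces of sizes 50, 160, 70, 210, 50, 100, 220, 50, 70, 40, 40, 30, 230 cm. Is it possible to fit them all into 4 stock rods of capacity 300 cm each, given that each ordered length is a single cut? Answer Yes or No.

No

Total = 1320 cm; ⌈1320/300⌉ = 5.
At least 5 stock rods are required, but only 4 are allowed.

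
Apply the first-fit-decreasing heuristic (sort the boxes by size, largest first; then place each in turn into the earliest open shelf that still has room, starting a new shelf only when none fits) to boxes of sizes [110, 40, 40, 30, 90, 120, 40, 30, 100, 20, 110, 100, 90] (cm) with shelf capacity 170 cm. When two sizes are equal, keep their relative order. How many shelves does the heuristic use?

Sorted descending: 120, 110, 110, 100, 100, 90, 90, 40, 40, 40, 30, 30, 20.
  120 → shelf 1 (new)  [load 120/170]
  110 → shelf 2 (new)  [load 110/170]
  110 → shelf 3 (new)  [load 110/170]
  100 → shelf 4 (new)  [load 100/170]
  100 → shelf 5 (new)  [load 100/170]
  90 → shelf 6 (new)  [load 90/170]
  90 → shelf 7 (new)  [load 90/170]
  40 → shelf 1  [load 160/170]
  40 → shelf 2  [load 150/170]
  40 → shelf 3  [load 150/170]
  30 → shelf 4  [load 130/170]
  30 → shelf 4  [load 160/170]
  20 → shelf 2  [load 170/170]
7 shelves opened.

7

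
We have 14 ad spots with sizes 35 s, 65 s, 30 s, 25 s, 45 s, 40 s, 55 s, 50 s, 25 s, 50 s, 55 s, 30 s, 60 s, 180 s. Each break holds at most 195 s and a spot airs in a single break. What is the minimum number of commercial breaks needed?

4

Total = 180 + 65 + 60 + 55 + 55 + 50 + 50 + 45 + 40 + 35 + 30 + 30 + 25 + 25 = 745 s.
Lower bound: ⌈745/195⌉ = 4 commercial breaks.
A packing using 4 commercial breaks:
  break 1: 180 = 180
  break 2: 65 + 60 + 55 = 180
  break 3: 55 + 50 + 50 + 40 = 195
  break 4: 45 + 35 + 30 + 30 + 25 + 25 = 190
This matches the lower bound, so 4 is optimal.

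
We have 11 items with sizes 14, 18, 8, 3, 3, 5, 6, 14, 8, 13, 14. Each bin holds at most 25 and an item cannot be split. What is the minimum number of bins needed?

5

Total = 18 + 14 + 14 + 14 + 13 + 8 + 8 + 6 + 5 + 3 + 3 = 106.
Lower bound: ⌈106/25⌉ = 5 bins.
A packing using 5 bins:
  bin 1: 18 + 6 = 24
  bin 2: 14 + 8 + 3 = 25
  bin 3: 14 + 8 + 3 = 25
  bin 4: 14 + 5 = 19
  bin 5: 13 = 13
This matches the lower bound, so 5 is optimal.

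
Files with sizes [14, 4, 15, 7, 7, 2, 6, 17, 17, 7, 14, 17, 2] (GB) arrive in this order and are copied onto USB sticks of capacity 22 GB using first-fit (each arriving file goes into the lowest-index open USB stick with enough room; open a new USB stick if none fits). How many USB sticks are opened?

  14 → USB stick 1 (new)  [load 14/22]
  4 → USB stick 1  [load 18/22]
  15 → USB stick 2 (new)  [load 15/22]
  7 → USB stick 2  [load 22/22]
  7 → USB stick 3 (new)  [load 7/22]
  2 → USB stick 1  [load 20/22]
  6 → USB stick 3  [load 13/22]
  17 → USB stick 4 (new)  [load 17/22]
  17 → USB stick 5 (new)  [load 17/22]
  7 → USB stick 3  [load 20/22]
  14 → USB stick 6 (new)  [load 14/22]
  17 → USB stick 7 (new)  [load 17/22]
  2 → USB stick 1  [load 22/22]
7 USB sticks opened.

7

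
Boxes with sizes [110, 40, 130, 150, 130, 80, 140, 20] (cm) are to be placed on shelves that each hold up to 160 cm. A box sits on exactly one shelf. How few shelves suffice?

Total = 150 + 140 + 130 + 130 + 110 + 80 + 40 + 20 = 800 cm.
Lower bound: ⌈800/160⌉ = 5 shelves.
A packing using 6 shelves:
  shelf 1: 150 = 150
  shelf 2: 140 + 20 = 160
  shelf 3: 130 = 130
  shelf 4: 130 = 130
  shelf 5: 110 + 40 = 150
  shelf 6: 80 = 80
No arrangement into 5 shelves stays within capacity, so 6 is optimal.

6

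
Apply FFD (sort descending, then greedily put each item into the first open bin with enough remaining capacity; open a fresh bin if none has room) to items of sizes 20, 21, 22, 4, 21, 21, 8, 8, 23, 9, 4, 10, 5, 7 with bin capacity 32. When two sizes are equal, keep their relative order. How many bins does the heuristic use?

6

Sorted descending: 23, 22, 21, 21, 21, 20, 10, 9, 8, 8, 7, 5, 4, 4.
  23 → bin 1 (new)  [load 23/32]
  22 → bin 2 (new)  [load 22/32]
  21 → bin 3 (new)  [load 21/32]
  21 → bin 4 (new)  [load 21/32]
  21 → bin 5 (new)  [load 21/32]
  20 → bin 6 (new)  [load 20/32]
  10 → bin 2  [load 32/32]
  9 → bin 1  [load 32/32]
  8 → bin 3  [load 29/32]
  8 → bin 4  [load 29/32]
  7 → bin 5  [load 28/32]
  5 → bin 6  [load 25/32]
  4 → bin 5  [load 32/32]
  4 → bin 6  [load 29/32]
6 bins opened.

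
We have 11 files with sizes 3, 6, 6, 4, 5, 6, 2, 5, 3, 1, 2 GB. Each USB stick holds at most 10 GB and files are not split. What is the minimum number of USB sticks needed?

5

Total = 6 + 6 + 6 + 5 + 5 + 4 + 3 + 3 + 2 + 2 + 1 = 43 GB.
Lower bound: ⌈43/10⌉ = 5 USB sticks.
A packing using 5 USB sticks:
  USB stick 1: 6 + 4 = 10
  USB stick 2: 6 + 3 + 1 = 10
  USB stick 3: 6 + 3 = 9
  USB stick 4: 5 + 5 = 10
  USB stick 5: 2 + 2 = 4
This matches the lower bound, so 5 is optimal.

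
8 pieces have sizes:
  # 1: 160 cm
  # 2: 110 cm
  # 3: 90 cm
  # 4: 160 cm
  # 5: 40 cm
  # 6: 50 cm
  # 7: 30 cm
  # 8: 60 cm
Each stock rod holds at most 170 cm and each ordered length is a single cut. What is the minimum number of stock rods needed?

5

Total = 160 + 160 + 110 + 90 + 60 + 50 + 40 + 30 = 700 cm.
Lower bound: ⌈700/170⌉ = 5 stock rods.
A packing using 5 stock rods:
  stock rod 1: 160 = 160
  stock rod 2: 160 = 160
  stock rod 3: 110 + 60 = 170
  stock rod 4: 90 + 50 + 30 = 170
  stock rod 5: 40 = 40
This matches the lower bound, so 5 is optimal.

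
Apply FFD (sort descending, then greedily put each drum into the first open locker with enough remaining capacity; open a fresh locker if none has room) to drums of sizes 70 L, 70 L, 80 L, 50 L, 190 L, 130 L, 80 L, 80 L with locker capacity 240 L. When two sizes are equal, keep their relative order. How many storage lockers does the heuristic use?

Sorted descending: 190, 130, 80, 80, 80, 70, 70, 50.
  190 → locker 1 (new)  [load 190/240]
  130 → locker 2 (new)  [load 130/240]
  80 → locker 2  [load 210/240]
  80 → locker 3 (new)  [load 80/240]
  80 → locker 3  [load 160/240]
  70 → locker 3  [load 230/240]
  70 → locker 4 (new)  [load 70/240]
  50 → locker 1  [load 240/240]
4 storage lockers opened.

4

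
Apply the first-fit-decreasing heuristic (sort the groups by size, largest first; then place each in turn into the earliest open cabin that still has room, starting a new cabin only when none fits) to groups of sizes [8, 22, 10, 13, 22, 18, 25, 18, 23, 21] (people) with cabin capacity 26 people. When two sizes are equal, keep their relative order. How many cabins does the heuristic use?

8

Sorted descending: 25, 23, 22, 22, 21, 18, 18, 13, 10, 8.
  25 → cabin 1 (new)  [load 25/26]
  23 → cabin 2 (new)  [load 23/26]
  22 → cabin 3 (new)  [load 22/26]
  22 → cabin 4 (new)  [load 22/26]
  21 → cabin 5 (new)  [load 21/26]
  18 → cabin 6 (new)  [load 18/26]
  18 → cabin 7 (new)  [load 18/26]
  13 → cabin 8 (new)  [load 13/26]
  10 → cabin 8  [load 23/26]
  8 → cabin 6  [load 26/26]
8 cabins opened.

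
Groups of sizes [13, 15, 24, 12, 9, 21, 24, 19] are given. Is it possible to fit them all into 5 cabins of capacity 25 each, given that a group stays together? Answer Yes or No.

No

Total = 137; ⌈137/25⌉ = 6.
At least 6 cabins are required, but only 5 are allowed.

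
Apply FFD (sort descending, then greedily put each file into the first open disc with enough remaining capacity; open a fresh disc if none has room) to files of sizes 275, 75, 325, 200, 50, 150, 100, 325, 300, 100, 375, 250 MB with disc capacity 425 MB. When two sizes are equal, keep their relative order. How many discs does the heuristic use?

Sorted descending: 375, 325, 325, 300, 275, 250, 200, 150, 100, 100, 75, 50.
  375 → disc 1 (new)  [load 375/425]
  325 → disc 2 (new)  [load 325/425]
  325 → disc 3 (new)  [load 325/425]
  300 → disc 4 (new)  [load 300/425]
  275 → disc 5 (new)  [load 275/425]
  250 → disc 6 (new)  [load 250/425]
  200 → disc 7 (new)  [load 200/425]
  150 → disc 5  [load 425/425]
  100 → disc 2  [load 425/425]
  100 → disc 3  [load 425/425]
  75 → disc 4  [load 375/425]
  50 → disc 1  [load 425/425]
7 discs opened.

7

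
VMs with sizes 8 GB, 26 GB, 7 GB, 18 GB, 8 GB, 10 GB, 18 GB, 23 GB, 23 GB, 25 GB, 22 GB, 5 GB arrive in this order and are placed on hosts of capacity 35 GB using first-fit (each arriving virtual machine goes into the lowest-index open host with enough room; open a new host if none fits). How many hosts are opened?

7

  8 → host 1 (new)  [load 8/35]
  26 → host 1  [load 34/35]
  7 → host 2 (new)  [load 7/35]
  18 → host 2  [load 25/35]
  8 → host 2  [load 33/35]
  10 → host 3 (new)  [load 10/35]
  18 → host 3  [load 28/35]
  23 → host 4 (new)  [load 23/35]
  23 → host 5 (new)  [load 23/35]
  25 → host 6 (new)  [load 25/35]
  22 → host 7 (new)  [load 22/35]
  5 → host 3  [load 33/35]
7 hosts opened.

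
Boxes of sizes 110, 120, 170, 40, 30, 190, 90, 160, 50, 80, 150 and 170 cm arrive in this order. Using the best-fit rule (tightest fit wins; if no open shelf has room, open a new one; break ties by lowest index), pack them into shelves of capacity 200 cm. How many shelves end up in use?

8

  110 → shelf 1 (new)  [load 110/200]
  120 → shelf 2 (new)  [load 120/200]
  170 → shelf 3 (new)  [load 170/200]
  40 → shelf 2  [load 160/200]
  30 → shelf 3  [load 200/200]
  190 → shelf 4 (new)  [load 190/200]
  90 → shelf 1  [load 200/200]
  160 → shelf 5 (new)  [load 160/200]
  50 → shelf 6 (new)  [load 50/200]
  80 → shelf 6  [load 130/200]
  150 → shelf 7 (new)  [load 150/200]
  170 → shelf 8 (new)  [load 170/200]
8 shelves opened.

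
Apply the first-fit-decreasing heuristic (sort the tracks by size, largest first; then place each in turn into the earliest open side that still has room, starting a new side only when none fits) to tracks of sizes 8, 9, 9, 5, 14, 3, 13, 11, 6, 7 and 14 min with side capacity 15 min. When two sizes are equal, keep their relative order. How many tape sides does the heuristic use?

Sorted descending: 14, 14, 13, 11, 9, 9, 8, 7, 6, 5, 3.
  14 → side 1 (new)  [load 14/15]
  14 → side 2 (new)  [load 14/15]
  13 → side 3 (new)  [load 13/15]
  11 → side 4 (new)  [load 11/15]
  9 → side 5 (new)  [load 9/15]
  9 → side 6 (new)  [load 9/15]
  8 → side 7 (new)  [load 8/15]
  7 → side 7  [load 15/15]
  6 → side 5  [load 15/15]
  5 → side 6  [load 14/15]
  3 → side 4  [load 14/15]
7 tape sides opened.

7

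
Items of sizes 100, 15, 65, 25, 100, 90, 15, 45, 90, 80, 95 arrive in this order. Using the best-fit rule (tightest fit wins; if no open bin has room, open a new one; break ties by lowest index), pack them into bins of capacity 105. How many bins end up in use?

  100 → bin 1 (new)  [load 100/105]
  15 → bin 2 (new)  [load 15/105]
  65 → bin 2  [load 80/105]
  25 → bin 2  [load 105/105]
  100 → bin 3 (new)  [load 100/105]
  90 → bin 4 (new)  [load 90/105]
  15 → bin 4  [load 105/105]
  45 → bin 5 (new)  [load 45/105]
  90 → bin 6 (new)  [load 90/105]
  80 → bin 7 (new)  [load 80/105]
  95 → bin 8 (new)  [load 95/105]
8 bins opened.

8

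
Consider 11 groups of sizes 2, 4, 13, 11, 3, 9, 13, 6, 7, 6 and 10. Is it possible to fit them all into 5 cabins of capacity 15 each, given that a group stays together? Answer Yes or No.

No

Total = 84; ⌈84/15⌉ = 6.
At least 6 cabins are required, but only 5 are allowed.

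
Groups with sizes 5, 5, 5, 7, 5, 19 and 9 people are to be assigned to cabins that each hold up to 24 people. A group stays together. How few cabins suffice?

Total = 19 + 9 + 7 + 5 + 5 + 5 + 5 = 55 people.
Lower bound: ⌈55/24⌉ = 3 cabins.
A packing using 3 cabins:
  cabin 1: 19 + 5 = 24
  cabin 2: 9 + 7 + 5 = 21
  cabin 3: 5 + 5 = 10
This matches the lower bound, so 3 is optimal.

3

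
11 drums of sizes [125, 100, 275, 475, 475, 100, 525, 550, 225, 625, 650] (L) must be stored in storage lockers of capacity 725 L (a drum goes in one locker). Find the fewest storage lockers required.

Total = 650 + 625 + 550 + 525 + 475 + 475 + 275 + 225 + 125 + 100 + 100 = 4125 L.
Lower bound: ⌈4125/725⌉ = 6 storage lockers.
A packing using 7 storage lockers:
  locker 1: 650 = 650
  locker 2: 625 + 100 = 725
  locker 3: 550 + 125 = 675
  locker 4: 525 + 100 = 625
  locker 5: 475 + 225 = 700
  locker 6: 475 = 475
  locker 7: 275 = 275
No arrangement into 6 storage lockers stays within capacity, so 7 is optimal.

7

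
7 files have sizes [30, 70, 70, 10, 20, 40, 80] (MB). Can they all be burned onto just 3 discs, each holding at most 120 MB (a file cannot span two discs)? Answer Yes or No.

A valid assignment using 3 discs:
  disc 1: 80 + 40 = 120
  disc 2: 70 + 30 + 20 = 120
  disc 3: 70 + 10 = 80
Every load is within 120 MB, so 3 discs suffice.

Yes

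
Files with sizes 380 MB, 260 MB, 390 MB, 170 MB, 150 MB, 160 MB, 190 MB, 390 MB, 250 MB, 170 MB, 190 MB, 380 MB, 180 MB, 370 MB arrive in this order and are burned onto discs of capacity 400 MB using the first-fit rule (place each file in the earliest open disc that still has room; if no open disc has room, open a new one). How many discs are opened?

  380 → disc 1 (new)  [load 380/400]
  260 → disc 2 (new)  [load 260/400]
  390 → disc 3 (new)  [load 390/400]
  170 → disc 4 (new)  [load 170/400]
  150 → disc 4  [load 320/400]
  160 → disc 5 (new)  [load 160/400]
  190 → disc 5  [load 350/400]
  390 → disc 6 (new)  [load 390/400]
  250 → disc 7 (new)  [load 250/400]
  170 → disc 8 (new)  [load 170/400]
  190 → disc 8  [load 360/400]
  380 → disc 9 (new)  [load 380/400]
  180 → disc 10 (new)  [load 180/400]
  370 → disc 11 (new)  [load 370/400]
11 discs opened.

11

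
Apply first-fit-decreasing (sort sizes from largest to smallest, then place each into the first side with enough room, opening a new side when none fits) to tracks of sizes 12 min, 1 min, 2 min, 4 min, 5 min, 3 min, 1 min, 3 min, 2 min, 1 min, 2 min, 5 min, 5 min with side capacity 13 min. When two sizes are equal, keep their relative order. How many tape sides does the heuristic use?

Sorted descending: 12, 5, 5, 5, 4, 3, 3, 2, 2, 2, 1, 1, 1.
  12 → side 1 (new)  [load 12/13]
  5 → side 2 (new)  [load 5/13]
  5 → side 2  [load 10/13]
  5 → side 3 (new)  [load 5/13]
  4 → side 3  [load 9/13]
  3 → side 2  [load 13/13]
  3 → side 3  [load 12/13]
  2 → side 4 (new)  [load 2/13]
  2 → side 4  [load 4/13]
  2 → side 4  [load 6/13]
  1 → side 1  [load 13/13]
  1 → side 3  [load 13/13]
  1 → side 4  [load 7/13]
4 tape sides opened.

4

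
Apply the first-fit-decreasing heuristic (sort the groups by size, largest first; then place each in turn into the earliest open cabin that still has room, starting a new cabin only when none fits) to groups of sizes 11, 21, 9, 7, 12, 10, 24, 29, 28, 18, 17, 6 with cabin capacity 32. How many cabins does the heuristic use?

Sorted descending: 29, 28, 24, 21, 18, 17, 12, 11, 10, 9, 7, 6.
  29 → cabin 1 (new)  [load 29/32]
  28 → cabin 2 (new)  [load 28/32]
  24 → cabin 3 (new)  [load 24/32]
  21 → cabin 4 (new)  [load 21/32]
  18 → cabin 5 (new)  [load 18/32]
  17 → cabin 6 (new)  [load 17/32]
  12 → cabin 5  [load 30/32]
  11 → cabin 4  [load 32/32]
  10 → cabin 6  [load 27/32]
  9 → cabin 7 (new)  [load 9/32]
  7 → cabin 3  [load 31/32]
  6 → cabin 7  [load 15/32]
7 cabins opened.

7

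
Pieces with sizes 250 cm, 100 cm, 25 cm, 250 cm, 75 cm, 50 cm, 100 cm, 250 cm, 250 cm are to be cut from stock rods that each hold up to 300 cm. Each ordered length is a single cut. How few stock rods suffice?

5

Total = 250 + 250 + 250 + 250 + 100 + 100 + 75 + 50 + 25 = 1350 cm.
Lower bound: ⌈1350/300⌉ = 5 stock rods.
A packing using 5 stock rods:
  stock rod 1: 250 + 50 = 300
  stock rod 2: 250 + 25 = 275
  stock rod 3: 250 = 250
  stock rod 4: 250 = 250
  stock rod 5: 100 + 100 + 75 = 275
This matches the lower bound, so 5 is optimal.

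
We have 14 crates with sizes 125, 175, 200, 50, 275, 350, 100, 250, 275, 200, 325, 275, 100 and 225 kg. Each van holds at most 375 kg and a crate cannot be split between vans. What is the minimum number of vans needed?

9

Total = 350 + 325 + 275 + 275 + 275 + 250 + 225 + 200 + 200 + 175 + 125 + 100 + 100 + 50 = 2925 kg.
Lower bound: ⌈2925/375⌉ = 8 vans.
Also, 9 crates each exceed 375/2 kg, and no two of those can share a van, so at least 9 vans are needed.
A packing using 9 vans:
  van 1: 350 = 350
  van 2: 325 + 50 = 375
  van 3: 275 + 100 = 375
  van 4: 275 + 100 = 375
  van 5: 275 = 275
  van 6: 250 + 125 = 375
  van 7: 225 = 225
  van 8: 200 + 175 = 375
  van 9: 200 = 200
This matches the lower bound, so 9 is optimal.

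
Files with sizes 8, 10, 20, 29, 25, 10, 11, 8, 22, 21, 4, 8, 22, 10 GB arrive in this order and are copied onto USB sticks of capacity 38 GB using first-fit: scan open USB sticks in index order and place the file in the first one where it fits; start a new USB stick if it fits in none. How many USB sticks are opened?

6

  8 → USB stick 1 (new)  [load 8/38]
  10 → USB stick 1  [load 18/38]
  20 → USB stick 1  [load 38/38]
  29 → USB stick 2 (new)  [load 29/38]
  25 → USB stick 3 (new)  [load 25/38]
  10 → USB stick 3  [load 35/38]
  11 → USB stick 4 (new)  [load 11/38]
  8 → USB stick 2  [load 37/38]
  22 → USB stick 4  [load 33/38]
  21 → USB stick 5 (new)  [load 21/38]
  4 → USB stick 4  [load 37/38]
  8 → USB stick 5  [load 29/38]
  22 → USB stick 6 (new)  [load 22/38]
  10 → USB stick 6  [load 32/38]
6 USB sticks opened.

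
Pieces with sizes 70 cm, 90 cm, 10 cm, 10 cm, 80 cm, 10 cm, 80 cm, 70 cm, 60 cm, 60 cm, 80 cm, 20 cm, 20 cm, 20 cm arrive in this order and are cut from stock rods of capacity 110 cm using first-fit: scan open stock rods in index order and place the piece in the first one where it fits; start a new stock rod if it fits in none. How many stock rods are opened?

8

  70 → stock rod 1 (new)  [load 70/110]
  90 → stock rod 2 (new)  [load 90/110]
  10 → stock rod 1  [load 80/110]
  10 → stock rod 1  [load 90/110]
  80 → stock rod 3 (new)  [load 80/110]
  10 → stock rod 1  [load 100/110]
  80 → stock rod 4 (new)  [load 80/110]
  70 → stock rod 5 (new)  [load 70/110]
  60 → stock rod 6 (new)  [load 60/110]
  60 → stock rod 7 (new)  [load 60/110]
  80 → stock rod 8 (new)  [load 80/110]
  20 → stock rod 2  [load 110/110]
  20 → stock rod 3  [load 100/110]
  20 → stock rod 4  [load 100/110]
8 stock rods opened.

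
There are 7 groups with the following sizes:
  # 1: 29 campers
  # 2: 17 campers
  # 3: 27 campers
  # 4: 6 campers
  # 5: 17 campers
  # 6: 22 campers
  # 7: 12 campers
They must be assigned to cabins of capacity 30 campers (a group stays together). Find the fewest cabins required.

5

Total = 29 + 27 + 22 + 17 + 17 + 12 + 6 = 130 campers.
Lower bound: ⌈130/30⌉ = 5 cabins.
A packing using 5 cabins:
  cabin 1: 29 = 29
  cabin 2: 27 = 27
  cabin 3: 22 + 6 = 28
  cabin 4: 17 + 12 = 29
  cabin 5: 17 = 17
This matches the lower bound, so 5 is optimal.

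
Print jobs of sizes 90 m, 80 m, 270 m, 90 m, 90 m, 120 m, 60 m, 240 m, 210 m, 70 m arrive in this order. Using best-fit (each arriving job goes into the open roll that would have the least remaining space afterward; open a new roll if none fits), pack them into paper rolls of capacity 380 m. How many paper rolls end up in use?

  90 → roll 1 (new)  [load 90/380]
  80 → roll 1  [load 170/380]
  270 → roll 2 (new)  [load 270/380]
  90 → roll 2  [load 360/380]
  90 → roll 1  [load 260/380]
  120 → roll 1  [load 380/380]
  60 → roll 3 (new)  [load 60/380]
  240 → roll 3  [load 300/380]
  210 → roll 4 (new)  [load 210/380]
  70 → roll 3  [load 370/380]
4 paper rolls opened.

4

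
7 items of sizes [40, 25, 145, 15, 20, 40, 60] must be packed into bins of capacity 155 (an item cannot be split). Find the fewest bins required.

Total = 145 + 60 + 40 + 40 + 25 + 20 + 15 = 345.
Lower bound: ⌈345/155⌉ = 3 bins.
A packing using 3 bins:
  bin 1: 145 = 145
  bin 2: 60 + 40 + 40 + 15 = 155
  bin 3: 25 + 20 = 45
This matches the lower bound, so 3 is optimal.

3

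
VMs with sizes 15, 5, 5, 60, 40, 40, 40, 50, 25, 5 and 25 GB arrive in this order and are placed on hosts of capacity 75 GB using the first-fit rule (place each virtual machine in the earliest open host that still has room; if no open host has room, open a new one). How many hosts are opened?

5

  15 → host 1 (new)  [load 15/75]
  5 → host 1  [load 20/75]
  5 → host 1  [load 25/75]
  60 → host 2 (new)  [load 60/75]
  40 → host 1  [load 65/75]
  40 → host 3 (new)  [load 40/75]
  40 → host 4 (new)  [load 40/75]
  50 → host 5 (new)  [load 50/75]
  25 → host 3  [load 65/75]
  5 → host 1  [load 70/75]
  25 → host 4  [load 65/75]
5 hosts opened.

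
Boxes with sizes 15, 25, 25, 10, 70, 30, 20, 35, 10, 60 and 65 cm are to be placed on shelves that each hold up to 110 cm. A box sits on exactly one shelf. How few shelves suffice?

Total = 70 + 65 + 60 + 35 + 30 + 25 + 25 + 20 + 15 + 10 + 10 = 365 cm.
Lower bound: ⌈365/110⌉ = 4 shelves.
A packing using 4 shelves:
  shelf 1: 70 + 35 = 105
  shelf 2: 65 + 30 + 15 = 110
  shelf 3: 60 + 25 + 25 = 110
  shelf 4: 20 + 10 + 10 = 40
This matches the lower bound, so 4 is optimal.

4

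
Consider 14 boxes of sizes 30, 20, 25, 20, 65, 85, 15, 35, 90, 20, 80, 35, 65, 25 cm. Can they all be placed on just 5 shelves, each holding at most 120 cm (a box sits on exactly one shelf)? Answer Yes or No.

No

Total = 610 cm; ⌈610/120⌉ = 6.
At least 6 shelves are required, but only 5 are allowed.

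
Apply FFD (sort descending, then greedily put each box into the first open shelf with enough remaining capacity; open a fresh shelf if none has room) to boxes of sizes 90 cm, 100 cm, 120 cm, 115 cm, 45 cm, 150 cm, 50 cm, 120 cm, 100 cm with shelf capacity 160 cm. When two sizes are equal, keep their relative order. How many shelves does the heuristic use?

7

Sorted descending: 150, 120, 120, 115, 100, 100, 90, 50, 45.
  150 → shelf 1 (new)  [load 150/160]
  120 → shelf 2 (new)  [load 120/160]
  120 → shelf 3 (new)  [load 120/160]
  115 → shelf 4 (new)  [load 115/160]
  100 → shelf 5 (new)  [load 100/160]
  100 → shelf 6 (new)  [load 100/160]
  90 → shelf 7 (new)  [load 90/160]
  50 → shelf 5  [load 150/160]
  45 → shelf 4  [load 160/160]
7 shelves opened.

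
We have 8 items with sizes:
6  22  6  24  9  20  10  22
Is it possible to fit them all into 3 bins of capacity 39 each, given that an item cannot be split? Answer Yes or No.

Total = 119; ⌈119/39⌉ = 4.
At least 4 bins are required, but only 3 are allowed.

No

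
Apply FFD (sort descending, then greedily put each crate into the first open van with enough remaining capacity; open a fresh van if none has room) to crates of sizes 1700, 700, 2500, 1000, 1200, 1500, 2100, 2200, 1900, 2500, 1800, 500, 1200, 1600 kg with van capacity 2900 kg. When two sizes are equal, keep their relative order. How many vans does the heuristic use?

9

Sorted descending: 2500, 2500, 2200, 2100, 1900, 1800, 1700, 1600, 1500, 1200, 1200, 1000, 700, 500.
  2500 → van 1 (new)  [load 2500/2900]
  2500 → van 2 (new)  [load 2500/2900]
  2200 → van 3 (new)  [load 2200/2900]
  2100 → van 4 (new)  [load 2100/2900]
  1900 → van 5 (new)  [load 1900/2900]
  1800 → van 6 (new)  [load 1800/2900]
  1700 → van 7 (new)  [load 1700/2900]
  1600 → van 8 (new)  [load 1600/2900]
  1500 → van 9 (new)  [load 1500/2900]
  1200 → van 7  [load 2900/2900]
  1200 → van 8  [load 2800/2900]
  1000 → van 5  [load 2900/2900]
  700 → van 3  [load 2900/2900]
  500 → van 4  [load 2600/2900]
9 vans opened.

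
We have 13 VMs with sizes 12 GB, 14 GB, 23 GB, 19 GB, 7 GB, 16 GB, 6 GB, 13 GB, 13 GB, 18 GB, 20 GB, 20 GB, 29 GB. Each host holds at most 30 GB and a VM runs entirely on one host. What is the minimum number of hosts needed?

8

Total = 29 + 23 + 20 + 20 + 19 + 18 + 16 + 14 + 13 + 13 + 12 + 7 + 6 = 210 GB.
Lower bound: ⌈210/30⌉ = 7 hosts.
A packing using 8 hosts:
  host 1: 29 = 29
  host 2: 23 + 7 = 30
  host 3: 20 + 6 = 26
  host 4: 20 = 20
  host 5: 19 = 19
  host 6: 18 + 12 = 30
  host 7: 16 + 14 = 30
  host 8: 13 + 13 = 26
No arrangement into 7 hosts stays within capacity, so 8 is optimal.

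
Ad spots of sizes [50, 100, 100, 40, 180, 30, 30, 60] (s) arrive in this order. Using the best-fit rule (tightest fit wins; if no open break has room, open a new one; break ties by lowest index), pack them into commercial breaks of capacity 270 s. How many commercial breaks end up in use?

  50 → break 1 (new)  [load 50/270]
  100 → break 1  [load 150/270]
  100 → break 1  [load 250/270]
  40 → break 2 (new)  [load 40/270]
  180 → break 2  [load 220/270]
  30 → break 2  [load 250/270]
  30 → break 3 (new)  [load 30/270]
  60 → break 3  [load 90/270]
3 commercial breaks opened.

3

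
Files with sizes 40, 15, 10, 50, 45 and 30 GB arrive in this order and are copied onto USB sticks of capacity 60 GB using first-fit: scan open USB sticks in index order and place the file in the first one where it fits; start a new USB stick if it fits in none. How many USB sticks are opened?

  40 → USB stick 1 (new)  [load 40/60]
  15 → USB stick 1  [load 55/60]
  10 → USB stick 2 (new)  [load 10/60]
  50 → USB stick 2  [load 60/60]
  45 → USB stick 3 (new)  [load 45/60]
  30 → USB stick 4 (new)  [load 30/60]
4 USB sticks opened.

4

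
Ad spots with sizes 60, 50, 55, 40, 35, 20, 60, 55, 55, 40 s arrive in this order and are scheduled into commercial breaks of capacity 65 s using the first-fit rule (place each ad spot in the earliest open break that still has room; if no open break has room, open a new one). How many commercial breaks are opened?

9

  60 → break 1 (new)  [load 60/65]
  50 → break 2 (new)  [load 50/65]
  55 → break 3 (new)  [load 55/65]
  40 → break 4 (new)  [load 40/65]
  35 → break 5 (new)  [load 35/65]
  20 → break 4  [load 60/65]
  60 → break 6 (new)  [load 60/65]
  55 → break 7 (new)  [load 55/65]
  55 → break 8 (new)  [load 55/65]
  40 → break 9 (new)  [load 40/65]
9 commercial breaks opened.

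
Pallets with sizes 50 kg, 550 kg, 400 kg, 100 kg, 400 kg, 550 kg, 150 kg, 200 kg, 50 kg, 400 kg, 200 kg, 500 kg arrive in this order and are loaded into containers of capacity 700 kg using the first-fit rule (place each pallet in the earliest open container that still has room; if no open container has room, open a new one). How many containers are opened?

  50 → container 1 (new)  [load 50/700]
  550 → container 1  [load 600/700]
  400 → container 2 (new)  [load 400/700]
  100 → container 1  [load 700/700]
  400 → container 3 (new)  [load 400/700]
  550 → container 4 (new)  [load 550/700]
  150 → container 2  [load 550/700]
  200 → container 3  [load 600/700]
  50 → container 2  [load 600/700]
  400 → container 5 (new)  [load 400/700]
  200 → container 5  [load 600/700]
  500 → container 6 (new)  [load 500/700]
6 containers opened.

6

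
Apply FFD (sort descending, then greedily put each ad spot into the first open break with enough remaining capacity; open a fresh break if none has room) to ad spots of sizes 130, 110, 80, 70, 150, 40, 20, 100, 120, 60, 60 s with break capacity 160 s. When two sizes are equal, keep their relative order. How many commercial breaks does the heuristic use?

7

Sorted descending: 150, 130, 120, 110, 100, 80, 70, 60, 60, 40, 20.
  150 → break 1 (new)  [load 150/160]
  130 → break 2 (new)  [load 130/160]
  120 → break 3 (new)  [load 120/160]
  110 → break 4 (new)  [load 110/160]
  100 → break 5 (new)  [load 100/160]
  80 → break 6 (new)  [load 80/160]
  70 → break 6  [load 150/160]
  60 → break 5  [load 160/160]
  60 → break 7 (new)  [load 60/160]
  40 → break 3  [load 160/160]
  20 → break 2  [load 150/160]
7 commercial breaks opened.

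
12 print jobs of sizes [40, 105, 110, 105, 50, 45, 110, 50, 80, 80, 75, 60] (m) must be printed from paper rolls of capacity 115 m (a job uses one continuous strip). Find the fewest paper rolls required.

9

Total = 110 + 110 + 105 + 105 + 80 + 80 + 75 + 60 + 50 + 50 + 45 + 40 = 910 m.
Lower bound: ⌈910/115⌉ = 8 paper rolls.
A packing using 9 paper rolls:
  roll 1: 110 = 110
  roll 2: 110 = 110
  roll 3: 105 = 105
  roll 4: 105 = 105
  roll 5: 80 = 80
  roll 6: 80 = 80
  roll 7: 75 + 40 = 115
  roll 8: 60 + 50 = 110
  roll 9: 50 + 45 = 95
No arrangement into 8 paper rolls stays within capacity, so 9 is optimal.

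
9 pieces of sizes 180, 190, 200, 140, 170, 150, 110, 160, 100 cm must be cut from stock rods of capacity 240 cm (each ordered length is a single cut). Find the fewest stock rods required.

Total = 200 + 190 + 180 + 170 + 160 + 150 + 140 + 110 + 100 = 1400 cm.
Lower bound: ⌈1400/240⌉ = 6 stock rods.
Also, 7 pieces each exceed 120 cm, and no two of those can share a stock rod, so at least 7 stock rods are needed.
A packing using 8 stock rods:
  stock rod 1: 200 = 200
  stock rod 2: 190 = 190
  stock rod 3: 180 = 180
  stock rod 4: 170 = 170
  stock rod 5: 160 = 160
  stock rod 6: 150 = 150
  stock rod 7: 140 + 100 = 240
  stock rod 8: 110 = 110
No arrangement into 7 stock rods stays within capacity, so 8 is optimal.

8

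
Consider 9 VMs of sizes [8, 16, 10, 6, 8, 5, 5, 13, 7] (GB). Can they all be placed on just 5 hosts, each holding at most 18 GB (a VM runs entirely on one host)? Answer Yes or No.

A valid assignment using 5 hosts:
  host 1: 16 = 16
  host 2: 13 + 5 = 18
  host 3: 10 + 8 = 18
  host 4: 8 + 7 = 15
  host 5: 6 + 5 = 11
Every load is within 18 GB, so 5 hosts suffice.

Yes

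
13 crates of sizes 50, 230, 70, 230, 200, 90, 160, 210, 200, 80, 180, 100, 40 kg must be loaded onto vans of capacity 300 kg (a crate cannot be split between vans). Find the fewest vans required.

Total = 230 + 230 + 210 + 200 + 200 + 180 + 160 + 100 + 90 + 80 + 70 + 50 + 40 = 1840 kg.
Lower bound: ⌈1840/300⌉ = 7 vans.
A packing using 7 vans:
  van 1: 230 + 70 = 300
  van 2: 230 + 50 = 280
  van 3: 210 + 90 = 300
  van 4: 200 + 100 = 300
  van 5: 200 + 80 = 280
  van 6: 180 + 40 = 220
  van 7: 160 = 160
This matches the lower bound, so 7 is optimal.

7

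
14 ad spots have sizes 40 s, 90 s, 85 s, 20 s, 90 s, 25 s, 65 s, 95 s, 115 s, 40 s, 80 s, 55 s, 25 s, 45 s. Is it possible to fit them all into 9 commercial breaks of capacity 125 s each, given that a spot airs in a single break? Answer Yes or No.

A valid assignment using 8 commercial breaks:
  break 1: 115 = 115
  break 2: 95 + 25 = 120
  break 3: 90 + 25 = 115
  break 4: 90 + 20 = 110
  break 5: 85 + 40 = 125
  break 6: 80 + 45 = 125
  break 7: 65 + 55 = 120
  break 8: 40 = 40
That uses only 8 ≤ 9, so 9 commercial breaks are enough.

Yes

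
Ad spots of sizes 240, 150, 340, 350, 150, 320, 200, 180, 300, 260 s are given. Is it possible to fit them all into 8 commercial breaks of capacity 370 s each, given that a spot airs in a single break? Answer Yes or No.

Yes

A valid assignment using 8 commercial breaks:
  break 1: 350 = 350
  break 2: 340 = 340
  break 3: 320 = 320
  break 4: 300 = 300
  break 5: 260 = 260
  break 6: 240 = 240
  break 7: 200 + 150 = 350
  break 8: 180 + 150 = 330
Every load is within 370 s, so 8 commercial breaks suffice.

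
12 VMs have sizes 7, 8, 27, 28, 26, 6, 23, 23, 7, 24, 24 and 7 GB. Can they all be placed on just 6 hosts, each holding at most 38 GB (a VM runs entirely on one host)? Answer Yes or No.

Total = 210 GB; ⌈210/38⌉ = 6.
7 VMs each exceed half the capacity and cannot share a host, forcing at least 7 hosts.
At least 7 hosts are required, but only 6 are allowed.

No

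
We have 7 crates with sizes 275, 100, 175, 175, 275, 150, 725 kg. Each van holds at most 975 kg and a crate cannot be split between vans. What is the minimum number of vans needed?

2

Total = 725 + 275 + 275 + 175 + 175 + 150 + 100 = 1875 kg.
Lower bound: ⌈1875/975⌉ = 2 vans.
A packing using 2 vans:
  van 1: 725 + 175 = 900
  van 2: 275 + 275 + 175 + 150 + 100 = 975
This matches the lower bound, so 2 is optimal.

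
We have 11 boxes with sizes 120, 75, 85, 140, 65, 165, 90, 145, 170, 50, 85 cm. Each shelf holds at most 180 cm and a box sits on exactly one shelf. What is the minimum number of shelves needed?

Total = 170 + 165 + 145 + 140 + 120 + 90 + 85 + 85 + 75 + 65 + 50 = 1190 cm.
Lower bound: ⌈1190/180⌉ = 7 shelves.
A packing using 8 shelves:
  shelf 1: 170 = 170
  shelf 2: 165 = 165
  shelf 3: 145 = 145
  shelf 4: 140 = 140
  shelf 5: 120 + 50 = 170
  shelf 6: 90 + 85 = 175
  shelf 7: 85 + 75 = 160
  shelf 8: 65 = 65
No arrangement into 7 shelves stays within capacity, so 8 is optimal.

8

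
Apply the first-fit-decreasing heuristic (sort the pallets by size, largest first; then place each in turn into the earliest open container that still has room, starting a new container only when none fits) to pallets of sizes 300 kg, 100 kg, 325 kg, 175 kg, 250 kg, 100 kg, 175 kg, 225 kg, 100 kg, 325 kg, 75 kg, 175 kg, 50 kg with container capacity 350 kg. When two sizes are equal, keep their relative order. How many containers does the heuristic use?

7

Sorted descending: 325, 325, 300, 250, 225, 175, 175, 175, 100, 100, 100, 75, 50.
  325 → container 1 (new)  [load 325/350]
  325 → container 2 (new)  [load 325/350]
  300 → container 3 (new)  [load 300/350]
  250 → container 4 (new)  [load 250/350]
  225 → container 5 (new)  [load 225/350]
  175 → container 6 (new)  [load 175/350]
  175 → container 6  [load 350/350]
  175 → container 7 (new)  [load 175/350]
  100 → container 4  [load 350/350]
  100 → container 5  [load 325/350]
  100 → container 7  [load 275/350]
  75 → container 7  [load 350/350]
  50 → container 3  [load 350/350]
7 containers opened.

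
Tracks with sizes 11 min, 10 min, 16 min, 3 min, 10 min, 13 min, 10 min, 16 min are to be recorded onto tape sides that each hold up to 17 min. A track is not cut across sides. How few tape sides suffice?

7

Total = 16 + 16 + 13 + 11 + 10 + 10 + 10 + 3 = 89 min.
Lower bound: ⌈89/17⌉ = 6 tape sides.
Also, 7 tracks each exceed 17/2 min, and no two of those can share a side, so at least 7 tape sides are needed.
A packing using 7 tape sides:
  side 1: 16 = 16
  side 2: 16 = 16
  side 3: 13 + 3 = 16
  side 4: 11 = 11
  side 5: 10 = 10
  side 6: 10 = 10
  side 7: 10 = 10
This matches the lower bound, so 7 is optimal.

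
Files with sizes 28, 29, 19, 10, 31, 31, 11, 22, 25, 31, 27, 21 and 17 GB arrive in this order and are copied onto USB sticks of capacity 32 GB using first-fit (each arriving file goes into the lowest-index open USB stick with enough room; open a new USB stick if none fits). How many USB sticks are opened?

  28 → USB stick 1 (new)  [load 28/32]
  29 → USB stick 2 (new)  [load 29/32]
  19 → USB stick 3 (new)  [load 19/32]
  10 → USB stick 3  [load 29/32]
  31 → USB stick 4 (new)  [load 31/32]
  31 → USB stick 5 (new)  [load 31/32]
  11 → USB stick 6 (new)  [load 11/32]
  22 → USB stick 7 (new)  [load 22/32]
  25 → USB stick 8 (new)  [load 25/32]
  31 → USB stick 9 (new)  [load 31/32]
  27 → USB stick 10 (new)  [load 27/32]
  21 → USB stick 6  [load 32/32]
  17 → USB stick 11 (new)  [load 17/32]
11 USB sticks opened.

11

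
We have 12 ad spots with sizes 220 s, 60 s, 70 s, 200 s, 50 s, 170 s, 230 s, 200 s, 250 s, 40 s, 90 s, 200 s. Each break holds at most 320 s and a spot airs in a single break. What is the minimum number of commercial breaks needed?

7

Total = 250 + 230 + 220 + 200 + 200 + 200 + 170 + 90 + 70 + 60 + 50 + 40 = 1780 s.
Lower bound: ⌈1780/320⌉ = 6 commercial breaks.
Also, 7 ad spots each exceed 160 s, and no two of those can share a break, so at least 7 commercial breaks are needed.
A packing using 7 commercial breaks:
  break 1: 250 + 70 = 320
  break 2: 230 + 90 = 320
  break 3: 220 + 60 + 40 = 320
  break 4: 200 + 50 = 250
  break 5: 200 = 200
  break 6: 200 = 200
  break 7: 170 = 170
This matches the lower bound, so 7 is optimal.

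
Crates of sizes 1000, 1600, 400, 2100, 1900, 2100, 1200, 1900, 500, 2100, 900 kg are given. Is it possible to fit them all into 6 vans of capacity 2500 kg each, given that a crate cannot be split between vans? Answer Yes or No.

No

Total = 15700 kg; ⌈15700/2500⌉ = 7.
At least 7 vans are required, but only 6 are allowed.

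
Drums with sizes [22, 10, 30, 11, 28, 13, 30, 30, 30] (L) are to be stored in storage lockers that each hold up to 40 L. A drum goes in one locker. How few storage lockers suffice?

Total = 30 + 30 + 30 + 30 + 28 + 22 + 13 + 11 + 10 = 204 L.
Lower bound: ⌈204/40⌉ = 6 storage lockers.
A packing using 6 storage lockers:
  locker 1: 30 + 10 = 40
  locker 2: 30 = 30
  locker 3: 30 = 30
  locker 4: 30 = 30
  locker 5: 28 + 11 = 39
  locker 6: 22 + 13 = 35
This matches the lower bound, so 6 is optimal.

6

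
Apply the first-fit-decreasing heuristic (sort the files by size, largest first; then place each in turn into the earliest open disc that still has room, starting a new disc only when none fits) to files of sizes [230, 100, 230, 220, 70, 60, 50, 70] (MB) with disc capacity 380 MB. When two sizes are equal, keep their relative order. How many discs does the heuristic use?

3

Sorted descending: 230, 230, 220, 100, 70, 70, 60, 50.
  230 → disc 1 (new)  [load 230/380]
  230 → disc 2 (new)  [load 230/380]
  220 → disc 3 (new)  [load 220/380]
  100 → disc 1  [load 330/380]
  70 → disc 2  [load 300/380]
  70 → disc 2  [load 370/380]
  60 → disc 3  [load 280/380]
  50 → disc 1  [load 380/380]
3 discs opened.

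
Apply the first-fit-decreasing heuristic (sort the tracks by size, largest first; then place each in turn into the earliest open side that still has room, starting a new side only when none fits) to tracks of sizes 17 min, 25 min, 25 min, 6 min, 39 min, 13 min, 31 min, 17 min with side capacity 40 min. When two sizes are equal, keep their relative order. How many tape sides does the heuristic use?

5

Sorted descending: 39, 31, 25, 25, 17, 17, 13, 6.
  39 → side 1 (new)  [load 39/40]
  31 → side 2 (new)  [load 31/40]
  25 → side 3 (new)  [load 25/40]
  25 → side 4 (new)  [load 25/40]
  17 → side 5 (new)  [load 17/40]
  17 → side 5  [load 34/40]
  13 → side 3  [load 38/40]
  6 → side 2  [load 37/40]
5 tape sides opened.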